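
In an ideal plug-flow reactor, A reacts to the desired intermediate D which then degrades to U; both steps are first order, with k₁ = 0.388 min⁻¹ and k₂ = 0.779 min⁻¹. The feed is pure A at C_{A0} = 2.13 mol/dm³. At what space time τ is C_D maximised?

1.78 min

Setting dC_D/dτ = 0 gives τ_opt = ln(k₂/k₁)/(k₂−k₁).
= ln(0.779/0.388)/(0.779−0.388) = ln(2.008)/0.3910 = 0.6970/0.3910 = 1.78 min.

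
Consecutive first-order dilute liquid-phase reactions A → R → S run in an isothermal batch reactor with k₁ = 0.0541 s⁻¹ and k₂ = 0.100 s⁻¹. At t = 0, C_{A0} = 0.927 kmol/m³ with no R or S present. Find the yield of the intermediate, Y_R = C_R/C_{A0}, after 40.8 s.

For first-order series with pure A initially, C_R(t) = k₁C_{A0}/(k₂−k₁)·(e^(−k₁t) − e^(−k₂t)).
e^(−k₁t) = e^(−0.0541×40.8) = e^(−2.207) = 0.1100; e^(−k₂t) = e^(−4.080) = 0.01691.
C_R = 0.0541×0.927/(0.100−0.0541) × (0.1100−0.01691) = 1.093×0.09309 = 0.1017 kmol/m³.
Y_R = C_R/C_{A0} = 0.1017/0.927 = 0.110.

0.110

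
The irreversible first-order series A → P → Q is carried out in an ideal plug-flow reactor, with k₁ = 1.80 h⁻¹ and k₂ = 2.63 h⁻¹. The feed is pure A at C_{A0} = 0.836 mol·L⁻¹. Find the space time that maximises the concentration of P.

0.457 h

For first-order series the maximum of C_P occurs at τ_opt = ln(k₂/k₁)/(k₂−k₁).
= ln(2.63/1.80)/(2.63−1.80) = ln(1.461)/0.8300 = 0.3792/0.8300 = 0.457 h.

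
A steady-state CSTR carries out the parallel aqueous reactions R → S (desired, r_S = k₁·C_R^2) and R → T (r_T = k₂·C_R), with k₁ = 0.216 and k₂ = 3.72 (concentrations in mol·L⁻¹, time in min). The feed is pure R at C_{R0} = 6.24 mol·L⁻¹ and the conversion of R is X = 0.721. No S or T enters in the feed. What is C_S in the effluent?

0.413 mol·L⁻¹

Exit C_R = C_{R0}(1−X) = 6.24×0.279 = 1.741 mol·L⁻¹.
In a CSTR the entire volume is at exit conditions, so r_S = 0.216×1.741^2 = 0.6547 and r_T = 3.72×1.741 = 6.476.
Fraction of consumed R going to S: r_S/(r_S+r_T) = 0.09181.
C_S = 0.09181·C_{R0}·X = 0.09181×6.24×0.721 = 0.413 mol·L⁻¹.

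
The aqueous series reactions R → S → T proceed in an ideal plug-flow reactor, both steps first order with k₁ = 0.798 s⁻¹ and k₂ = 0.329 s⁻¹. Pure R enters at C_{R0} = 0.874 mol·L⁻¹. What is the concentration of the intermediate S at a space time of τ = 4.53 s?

The intermediate concentration in a first-order A→B→C sequence is C_S = k₁C_{R0}(e^(−k₁τ) − e^(−k₂τ))/(k₂−k₁).
e^(−k₁τ) = e^(−0.798×4.53) = e^(−3.615) = 0.02692; e^(−k₂τ) = e^(−1.490) = 0.2253.
C_S = 0.798×0.874/(0.329−0.798) × (0.02692−0.2253) = (-1.487)×(-0.1984) = 0.2950 mol·L⁻¹.

0.295 mol·L⁻¹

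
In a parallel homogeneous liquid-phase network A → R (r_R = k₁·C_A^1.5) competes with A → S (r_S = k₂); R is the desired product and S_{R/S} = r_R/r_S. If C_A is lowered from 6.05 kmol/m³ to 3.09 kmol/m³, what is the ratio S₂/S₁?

S_{R/S} = (k₁/k₂)·C_A^1.5, so S₂/S₁ = (C_{A,2}/C_{A,1})^1.5.
= (3.09/6.05)^1.5 = (0.5107)^1.5 = 0.365.
Selectivity toward R falls as C_A falls — high-concentration operation is favoured.

0.365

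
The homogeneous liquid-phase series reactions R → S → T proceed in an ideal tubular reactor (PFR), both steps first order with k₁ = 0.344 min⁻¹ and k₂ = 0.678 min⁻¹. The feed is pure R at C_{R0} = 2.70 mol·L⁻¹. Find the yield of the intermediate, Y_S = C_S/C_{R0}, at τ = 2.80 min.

0.239

For first-order series with pure R initially, C_S(τ) = k₁C_{R0}/(k₂−k₁)·(e^(−k₁τ) − e^(−k₂τ)).
e^(−k₁τ) = e^(−0.344×2.80) = e^(−0.9632) = 0.3817; e^(−k₂τ) = e^(−1.898) = 0.1498.
C_S = 0.344×2.70/(0.678−0.344) × (0.3817−0.1498) = 2.781×0.2319 = 0.6448 mol·L⁻¹.
Y_S = C_S/C_{R0} = 0.6448/2.70 = 0.239.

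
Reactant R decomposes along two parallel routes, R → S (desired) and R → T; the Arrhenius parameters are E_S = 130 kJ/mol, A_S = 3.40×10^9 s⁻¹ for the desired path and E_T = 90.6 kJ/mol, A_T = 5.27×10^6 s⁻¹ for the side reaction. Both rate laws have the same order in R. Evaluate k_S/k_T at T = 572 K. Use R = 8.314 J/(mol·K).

With equal orders, S_{S/T} = k_S/k_T = (A_S/A_T)·exp[(E_T−E_S)/(RT)].
(E_T−E_S)/(RT) = (90.6−130)×10³/(8.314×572) = -39400/4756 = -8.285.
k_S/k_T = (3.40×10^9/5.27×10^6)·exp(-8.285) = 645.2 × 2.523×10^-4 = 0.163.
Since E_S > E_T, raising the temperature improves selectivity toward S.

0.163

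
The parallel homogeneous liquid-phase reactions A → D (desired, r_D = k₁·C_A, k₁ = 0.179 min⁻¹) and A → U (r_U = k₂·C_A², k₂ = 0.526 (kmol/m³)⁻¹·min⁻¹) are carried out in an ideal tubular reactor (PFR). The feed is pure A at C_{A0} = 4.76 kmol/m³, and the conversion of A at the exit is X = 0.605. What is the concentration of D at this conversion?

C_A = C_{A0}(1−X) = 1.880 kmol/m³.
Along a PFR/batch, dC_D/dC_A = −r_D/(r_D+r_U) = −k₁/(k₁+k₂·C_A).
Integrating from C_{A0} to C_A: C_D = (0.179/0.526)·ln[(0.179+0.526·4.76)/(0.179+0.526·1.88)] = 0.3403·ln(2.683/1.168) = 0.2830 kmol/m³.

0.283 kmol/m³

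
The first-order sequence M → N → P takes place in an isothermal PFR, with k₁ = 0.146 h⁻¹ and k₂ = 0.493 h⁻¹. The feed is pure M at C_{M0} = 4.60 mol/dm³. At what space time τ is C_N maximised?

3.51 h

Setting dC_N/dτ = 0 gives τ_opt = ln(k₂/k₁)/(k₂−k₁).
= ln(0.493/0.146)/(0.493−0.146) = ln(3.377)/0.3470 = 1.217/0.3470 = 3.51 h.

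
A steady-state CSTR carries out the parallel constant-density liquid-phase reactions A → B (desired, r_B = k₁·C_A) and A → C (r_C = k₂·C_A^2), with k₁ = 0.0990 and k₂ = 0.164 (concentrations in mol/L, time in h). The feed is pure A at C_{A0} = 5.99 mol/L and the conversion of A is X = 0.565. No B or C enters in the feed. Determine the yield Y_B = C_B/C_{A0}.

Exit C_A = C_{A0}(1−X) = 5.99×0.435 = 2.606 mol/L.
In a CSTR the entire volume is at exit conditions, so r_B = 0.0990×2.606 = 0.2580 and r_C = 0.164×2.606^2 = 1.113.
Fraction of consumed A going to B: r_B/(r_B+r_C) = 0.1881.
C_B = 0.1881·C_{A0}·X = 0.1881×5.99×0.565 = 0.637 mol/L; Y_B = C_B/C_{A0} = 0.106.

0.106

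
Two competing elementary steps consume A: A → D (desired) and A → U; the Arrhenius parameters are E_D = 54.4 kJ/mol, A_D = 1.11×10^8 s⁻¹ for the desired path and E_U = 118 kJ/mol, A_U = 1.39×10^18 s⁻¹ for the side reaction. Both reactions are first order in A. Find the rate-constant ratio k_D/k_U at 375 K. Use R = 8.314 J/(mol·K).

With equal orders, S_{D/U} = k_D/k_U = (A_D/A_U)·exp[(E_U−E_D)/(RT)].
(E_U−E_D)/(RT) = (118−54.4)×10³/(8.314×375) = 63600/3118 = 20.40.
k_D/k_U = (1.11×10^8/1.39×10^18)·exp(20.40) = 7.986×10^-11 × 7.233×10^8 = 0.0578.

0.0578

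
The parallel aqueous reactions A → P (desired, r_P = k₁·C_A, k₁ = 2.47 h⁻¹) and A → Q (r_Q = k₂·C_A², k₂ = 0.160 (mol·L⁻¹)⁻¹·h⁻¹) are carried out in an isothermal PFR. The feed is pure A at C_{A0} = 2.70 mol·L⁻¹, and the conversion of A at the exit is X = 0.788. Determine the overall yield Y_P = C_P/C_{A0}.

0.713

C_A = C_{A0}(1−X) = 0.5724 mol·L⁻¹.
Along a PFR/batch, dC_P/dC_A = −r_P/(r_P+r_Q) = −k₁/(k₁+k₂·C_A).
Integrating from C_{A0} to C_A: C_P = (2.47/0.160)·ln[(2.47+0.160·2.70)/(2.47+0.160·0.572)] = 15.44·ln(2.902/2.562) = 1.926 mol·L⁻¹.
Y_P = C_P/C_{A0} = 1.926/2.70 = 0.713.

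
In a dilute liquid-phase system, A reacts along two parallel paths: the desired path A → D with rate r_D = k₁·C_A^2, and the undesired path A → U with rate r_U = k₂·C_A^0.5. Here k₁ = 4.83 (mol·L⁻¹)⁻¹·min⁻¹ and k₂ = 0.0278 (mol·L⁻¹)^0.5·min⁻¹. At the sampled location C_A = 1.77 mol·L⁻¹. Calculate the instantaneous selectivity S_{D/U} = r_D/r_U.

S_{D/U} = r_D/r_U = (k₁·C_A^2)/(k₂·C_A^0.5) = (k₁/k₂)·C_A^1.5.
= (4.83×1.770^2) / (0.0278×1.770^0.5) = 15.13/0.03699 = 409.
Since the desired path is higher order in A, keeping C_A high (PFR or concentrated feed) favours D.

409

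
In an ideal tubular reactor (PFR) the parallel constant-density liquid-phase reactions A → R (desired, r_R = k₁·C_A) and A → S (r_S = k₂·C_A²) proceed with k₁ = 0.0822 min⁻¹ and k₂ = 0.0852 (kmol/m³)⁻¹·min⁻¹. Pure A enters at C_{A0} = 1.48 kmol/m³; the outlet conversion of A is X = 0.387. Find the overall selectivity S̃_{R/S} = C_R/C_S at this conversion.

C_A = C_{A0}(1−X) = 0.9072 kmol/m³.
Along a PFR/batch, dC_R/dC_A = −r_R/(r_R+r_S) = −k₁/(k₁+k₂·C_A).
Integrating from C_{A0} to C_A: C_R = (0.0822/0.0852)·ln[(0.0822+0.0852·1.48)/(0.0822+0.0852·0.907)] = 0.9648·ln(0.2083/0.1595) = 0.2575 kmol/m³.
C_S = (C_{A0}−C_A)−C_R = 0.3152 kmol/m³; S̃_{R/S} = 0.2575/0.3152 = 0.817.

0.817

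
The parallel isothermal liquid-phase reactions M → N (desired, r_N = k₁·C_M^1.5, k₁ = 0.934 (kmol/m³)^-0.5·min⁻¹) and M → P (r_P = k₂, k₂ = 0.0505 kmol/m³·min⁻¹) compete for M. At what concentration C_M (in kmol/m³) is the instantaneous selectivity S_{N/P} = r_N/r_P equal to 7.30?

S_{N/P} = (k₁/k₂)·C_M^1.5 ⇒ C_M = (S·k₂/k₁)^(1/1.5).
= (7.30×0.0505/0.934)^(0.6667) = (0.3947)^(0.6667) = 0.538 kmol/m³.

0.538 kmol/m³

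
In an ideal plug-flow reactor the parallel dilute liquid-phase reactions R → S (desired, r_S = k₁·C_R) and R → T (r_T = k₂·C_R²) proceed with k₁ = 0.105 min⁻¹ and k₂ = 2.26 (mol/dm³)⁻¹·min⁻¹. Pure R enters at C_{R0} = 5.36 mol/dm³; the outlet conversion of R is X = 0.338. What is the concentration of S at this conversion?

0.0190 mol/dm³

C_R = C_{R0}(1−X) = 3.548 mol/dm³.
Along a PFR/batch, dC_S/dC_R = −r_S/(r_S+r_T) = −k₁/(k₁+k₂·C_R).
Integrating from C_{R0} to C_R: C_S = (0.105/2.26)·ln[(0.105+2.26·5.36)/(0.105+2.26·3.55)] = 0.04646·ln(12.22/8.124) = 0.01896 mol/dm³.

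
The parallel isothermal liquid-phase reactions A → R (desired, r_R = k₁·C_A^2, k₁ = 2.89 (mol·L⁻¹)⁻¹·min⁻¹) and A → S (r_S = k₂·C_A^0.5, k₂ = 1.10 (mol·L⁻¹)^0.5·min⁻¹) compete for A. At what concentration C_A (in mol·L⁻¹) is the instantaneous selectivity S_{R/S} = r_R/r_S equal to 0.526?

S_{R/S} = (k₁/k₂)·C_A^1.5 ⇒ C_A = (S·k₂/k₁)^(1/1.5).
= (0.526×1.10/2.89)^(0.6667) = (0.2002)^(0.6667) = 0.342 mol·L⁻¹.

0.342 mol·L⁻¹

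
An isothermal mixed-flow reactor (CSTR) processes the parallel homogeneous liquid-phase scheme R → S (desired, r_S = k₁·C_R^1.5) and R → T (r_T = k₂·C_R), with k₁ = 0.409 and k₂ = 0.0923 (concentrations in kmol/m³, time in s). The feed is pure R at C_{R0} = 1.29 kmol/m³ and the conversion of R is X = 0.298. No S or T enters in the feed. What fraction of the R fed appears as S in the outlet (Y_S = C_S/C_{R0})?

0.241

Exit C_R = C_{R0}(1−X) = 1.29×0.702 = 0.9056 kmol/m³.
A CSTR operates uniformly at the exit composition, giving r_S = 0.3525 and r_T = 0.08359 (each k·C_R^n at C_R = 0.9056).
Fraction of consumed R going to S: r_S/(r_S+r_T) = 0.8083.
C_S = 0.8083·C_{R0}·X = 0.8083×1.29×0.298 = 0.311 kmol/m³; Y_S = C_S/C_{R0} = 0.241.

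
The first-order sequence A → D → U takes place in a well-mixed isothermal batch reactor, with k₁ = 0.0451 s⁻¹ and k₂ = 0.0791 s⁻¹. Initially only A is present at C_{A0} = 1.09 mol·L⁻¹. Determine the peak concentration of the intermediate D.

For a first-order series the maximum intermediate yield is C_{D,max}/C_{A0} = (k₁/k₂)^[k₂/(k₂−k₁)].
= (0.0451/0.0791)^(0.0791/(0.0791−0.0451)) = (0.5702)^(2.326) = 0.2706.
C_{D,max} = 0.2706×1.09 = 0.295 mol·L⁻¹.

0.295 mol·L⁻¹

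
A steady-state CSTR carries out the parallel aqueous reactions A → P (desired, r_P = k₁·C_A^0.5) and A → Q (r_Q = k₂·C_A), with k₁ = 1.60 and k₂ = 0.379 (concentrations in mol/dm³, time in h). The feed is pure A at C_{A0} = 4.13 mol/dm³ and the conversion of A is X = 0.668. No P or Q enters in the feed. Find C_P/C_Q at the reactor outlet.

Exit C_A = C_{A0}(1−X) = 4.13×0.332 = 1.371 mol/dm³.
Rates in a CSTR are evaluated at the outlet concentration: r_P = 1.60×1.371^0.5 = 1.874, r_Q = 0.379×1.371 = 0.5197.
Overall selectivity = C_P/C_Q = r_Pτ/(r_Qτ) = r_P/r_Q = 3.61.

3.61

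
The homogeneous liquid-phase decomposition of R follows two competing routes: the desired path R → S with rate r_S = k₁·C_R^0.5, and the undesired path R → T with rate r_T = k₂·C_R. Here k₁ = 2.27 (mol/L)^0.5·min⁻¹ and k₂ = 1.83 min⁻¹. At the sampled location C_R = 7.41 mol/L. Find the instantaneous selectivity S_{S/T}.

0.456

S_{S/T} = r_S/r_T = (k₁·C_R^0.5)/(k₂·C_R) = (k₁/k₂)·C_R^-0.5.
= (2.27×7.410^0.5) / (1.83×7.410) = 6.179/13.56 = 0.456.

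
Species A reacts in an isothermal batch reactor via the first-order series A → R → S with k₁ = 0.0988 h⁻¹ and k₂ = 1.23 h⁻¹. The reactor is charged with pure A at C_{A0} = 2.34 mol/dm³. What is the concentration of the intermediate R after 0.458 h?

0.0790 mol/dm³

Solving the coupled first-order balances gives C_R(t) = [k₁/(k₂−k₁)]·C_{A0}·(e^(−k₁t) − e^(−k₂t)).
e^(−k₁t) = e^(−0.0988×0.458) = e^(−0.04525) = 0.9558; e^(−k₂t) = e^(−0.5633) = 0.5693.
C_R = 0.0988×2.34/(1.23−0.0988) × (0.9558−0.5693) = 0.2044×0.3865 = 0.07898 mol/dm³.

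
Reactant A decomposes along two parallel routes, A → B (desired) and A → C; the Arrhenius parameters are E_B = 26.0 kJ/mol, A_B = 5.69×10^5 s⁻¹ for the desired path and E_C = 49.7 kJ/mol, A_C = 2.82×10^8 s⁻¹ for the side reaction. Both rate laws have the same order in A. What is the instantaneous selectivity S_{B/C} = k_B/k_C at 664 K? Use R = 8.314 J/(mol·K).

k_B/k_C = (A_B/A_C)·exp[−(E_B−E_C)/(RT)] = (A_B/A_C)·exp[(E_C−E_B)/(RT)].
(E_C−E_B)/(RT) = (49.7−26.0)×10³/(8.314×664) = 23700/5520 = 4.293.
k_B/k_C = (5.69×10^5/2.82×10^8)·exp(4.293) = 0.002018 × 73.19 = 0.148.

0.148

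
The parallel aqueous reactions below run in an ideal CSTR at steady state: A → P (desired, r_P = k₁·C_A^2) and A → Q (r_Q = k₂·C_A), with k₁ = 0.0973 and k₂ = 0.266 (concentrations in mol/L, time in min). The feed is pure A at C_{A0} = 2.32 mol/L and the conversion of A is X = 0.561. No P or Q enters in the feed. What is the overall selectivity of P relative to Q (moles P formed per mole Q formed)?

Exit C_A = C_{A0}(1−X) = 2.32×0.439 = 1.018 mol/L.
A CSTR operates uniformly at the exit composition, giving r_P = 0.1009 and r_Q = 0.2709 (each k·C_A^n at C_A = 1.018).
Overall selectivity = C_P/C_Q = r_Pτ/(r_Qτ) = r_P/r_Q = 0.373.

0.373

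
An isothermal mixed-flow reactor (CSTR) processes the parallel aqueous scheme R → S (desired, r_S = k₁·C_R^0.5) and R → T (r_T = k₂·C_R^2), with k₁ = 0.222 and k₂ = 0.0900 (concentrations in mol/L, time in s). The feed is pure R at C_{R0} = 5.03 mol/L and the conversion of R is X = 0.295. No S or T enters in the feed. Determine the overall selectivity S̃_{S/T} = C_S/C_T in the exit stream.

0.369

Exit C_R = C_{R0}(1−X) = 5.03×0.705 = 3.546 mol/L.
In a CSTR the entire volume is at exit conditions, so r_S = 0.222×3.546^0.5 = 0.4181 and r_T = 0.0900×3.546^2 = 1.132.
Overall selectivity = C_S/C_T = r_Sτ/(r_Tτ) = r_S/r_T = 0.369.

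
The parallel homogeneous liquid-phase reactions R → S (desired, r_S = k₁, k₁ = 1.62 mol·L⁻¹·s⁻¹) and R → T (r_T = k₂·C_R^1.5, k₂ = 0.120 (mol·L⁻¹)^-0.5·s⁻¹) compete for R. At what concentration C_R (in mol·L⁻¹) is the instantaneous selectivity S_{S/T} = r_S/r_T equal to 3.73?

S_{S/T} = (k₁/k₂)·C_R^-1.5 ⇒ C_R = (S·k₂/k₁)^(1/(-1.5)).
= (3.73×0.120/1.62)^(-0.6667) = (0.2763)^(-0.6667) = 2.36 mol·L⁻¹.

2.36 mol·L⁻¹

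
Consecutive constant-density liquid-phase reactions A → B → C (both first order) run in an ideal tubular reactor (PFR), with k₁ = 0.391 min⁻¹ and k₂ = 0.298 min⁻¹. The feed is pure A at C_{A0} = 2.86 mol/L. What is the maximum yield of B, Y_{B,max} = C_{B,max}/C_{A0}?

Evaluating C_B at τ_opt = ln(k₂/k₁)/(k₂−k₁) gives C_{B,max}/C_{A0} = (k₁/k₂)^[k₂/(k₂−k₁)].
= (0.391/0.298)^(0.298/(0.298−0.391)) = (1.312)^(-3.204) = 0.4188.

0.419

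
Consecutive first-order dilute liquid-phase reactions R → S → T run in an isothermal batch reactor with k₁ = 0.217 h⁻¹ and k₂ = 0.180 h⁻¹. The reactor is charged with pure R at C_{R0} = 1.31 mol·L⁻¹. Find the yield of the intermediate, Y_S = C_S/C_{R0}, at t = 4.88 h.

0.403

The intermediate concentration in a first-order A→B→C sequence is C_S = k₁C_{R0}(e^(−k₁t) − e^(−k₂t))/(k₂−k₁).
e^(−k₁t) = e^(−0.217×4.88) = e^(−1.059) = 0.3468; e^(−k₂t) = e^(−0.8784) = 0.4154.
C_S = 0.217×1.31/(0.180−0.217) × (0.3468−0.4154) = (-7.683)×(-0.06863) = 0.5273 mol·L⁻¹.
Y_S = C_S/C_{R0} = 0.5273/1.31 = 0.403.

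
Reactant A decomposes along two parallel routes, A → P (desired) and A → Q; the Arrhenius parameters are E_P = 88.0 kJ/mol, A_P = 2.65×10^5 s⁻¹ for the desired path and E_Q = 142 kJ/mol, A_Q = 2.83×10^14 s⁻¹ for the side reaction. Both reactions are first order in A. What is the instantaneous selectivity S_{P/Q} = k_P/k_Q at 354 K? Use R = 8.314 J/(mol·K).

k_P/k_Q = (A_P/A_Q)·exp[−(E_P−E_Q)/(RT)] = (A_P/A_Q)·exp[(E_Q−E_P)/(RT)].
(E_Q−E_P)/(RT) = (142−88.0)×10³/(8.314×354) = 54000/2943 = 18.35.
k_P/k_Q = (2.65×10^5/2.83×10^14)·exp(18.35) = 9.364×10^-10 × 9.296×10^7 = 0.0870.

0.0870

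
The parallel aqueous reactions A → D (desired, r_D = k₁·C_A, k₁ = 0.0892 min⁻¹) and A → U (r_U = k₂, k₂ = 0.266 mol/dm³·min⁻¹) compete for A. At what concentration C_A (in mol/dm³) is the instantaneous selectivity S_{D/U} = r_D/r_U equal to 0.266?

0.793 mol/dm³

S_{D/U} = (k₁/k₂)·C_A ⇒ C_A = S·k₂/k₁.
= 0.266×0.266/0.0892 = 0.793 mol/dm³.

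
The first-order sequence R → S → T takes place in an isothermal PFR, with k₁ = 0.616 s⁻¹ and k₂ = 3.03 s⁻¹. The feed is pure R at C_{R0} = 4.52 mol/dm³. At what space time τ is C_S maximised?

0.660 s

Setting dC_S/dτ = 0 gives τ_opt = ln(k₂/k₁)/(k₂−k₁).
= ln(3.03/0.616)/(3.03−0.616) = ln(4.919)/2.414 = 1.593/2.414 = 0.660 s.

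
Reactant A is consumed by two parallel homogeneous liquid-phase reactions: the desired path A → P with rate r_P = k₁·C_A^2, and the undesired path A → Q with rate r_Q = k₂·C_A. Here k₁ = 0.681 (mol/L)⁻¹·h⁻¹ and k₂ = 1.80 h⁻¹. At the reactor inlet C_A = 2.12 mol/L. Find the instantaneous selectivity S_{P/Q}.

0.802

S_{P/Q} = r_P/r_Q = (k₁·C_A^2)/(k₂·C_A) = (k₁/k₂)·C_A.
= (0.681×2.120^2) / (1.80×2.120) = 3.061/3.816 = 0.802.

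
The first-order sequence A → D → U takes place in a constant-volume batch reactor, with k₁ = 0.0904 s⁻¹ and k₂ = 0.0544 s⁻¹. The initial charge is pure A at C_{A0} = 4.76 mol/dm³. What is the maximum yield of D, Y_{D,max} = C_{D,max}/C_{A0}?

At the optimum, C_{D,max}/C_{A0} = (k₁/k₂)^[k₂/(k₂−k₁)].
= (0.0904/0.0544)^(0.0544/(0.0544−0.0904)) = (1.662)^(-1.511) = 0.4642.

0.464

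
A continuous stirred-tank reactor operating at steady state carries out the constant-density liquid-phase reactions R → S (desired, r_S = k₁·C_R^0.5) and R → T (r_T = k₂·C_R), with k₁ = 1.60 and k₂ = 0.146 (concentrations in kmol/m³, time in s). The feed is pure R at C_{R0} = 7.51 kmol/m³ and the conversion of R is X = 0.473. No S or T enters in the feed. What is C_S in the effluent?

Exit C_R = C_{R0}(1−X) = 7.51×0.527 = 3.958 kmol/m³.
Rates in a CSTR are evaluated at the outlet concentration: r_S = 1.60×3.958^0.5 = 3.183, r_T = 0.146×3.958 = 0.5778.
Fraction of consumed R going to S: r_S/(r_S+r_T) = 0.8464.
C_S = 0.8464·C_{R0}·X = 0.8464×7.51×0.473 = 3.01 kmol/m³.

3.01 kmol/m³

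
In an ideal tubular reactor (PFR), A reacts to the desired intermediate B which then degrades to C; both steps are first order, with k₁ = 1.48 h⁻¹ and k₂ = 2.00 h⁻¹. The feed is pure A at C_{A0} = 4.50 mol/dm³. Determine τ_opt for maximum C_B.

0.579 h

The intermediate peaks when r₁ = r₂, i.e. k₁e^(−k₁τ) = k₂e^(−k₂τ), giving τ_opt = ln(k₂/k₁)/(k₂−k₁).
= ln(2.00/1.48)/(2.00−1.48) = ln(1.351)/0.5200 = 0.3011/0.5200 = 0.579 h.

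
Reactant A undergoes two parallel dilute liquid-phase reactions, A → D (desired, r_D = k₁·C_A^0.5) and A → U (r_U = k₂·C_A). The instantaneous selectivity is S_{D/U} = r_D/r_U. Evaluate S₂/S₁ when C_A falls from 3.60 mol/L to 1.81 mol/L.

1.41

S_{D/U} = (k₁/k₂)·C_A^-0.5, so S₂/S₁ = (C_{A,2}/C_{A,1})^-0.5.
= (1.81/3.60)^(-0.5) = (0.5028)^(-0.5) = 1.41.
Selectivity toward D rises as C_A falls — low-concentration operation is favoured.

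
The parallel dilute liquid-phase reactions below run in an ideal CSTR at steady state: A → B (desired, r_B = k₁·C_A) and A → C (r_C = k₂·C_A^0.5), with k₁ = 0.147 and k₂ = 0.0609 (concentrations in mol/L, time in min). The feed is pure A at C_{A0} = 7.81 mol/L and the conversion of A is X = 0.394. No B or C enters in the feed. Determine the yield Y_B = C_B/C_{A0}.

Exit C_A = C_{A0}(1−X) = 7.81×0.606 = 4.733 mol/L.
A CSTR operates uniformly at the exit composition, giving r_B = 0.6957 and r_C = 0.1325 (each k·C_A^n at C_A = 4.733).
Fraction of consumed A going to B: r_B/(r_B+r_C) = 0.8400.
C_B = 0.8400·C_{A0}·X = 0.8400×7.81×0.394 = 2.58 mol/L; Y_B = C_B/C_{A0} = 0.331.

0.331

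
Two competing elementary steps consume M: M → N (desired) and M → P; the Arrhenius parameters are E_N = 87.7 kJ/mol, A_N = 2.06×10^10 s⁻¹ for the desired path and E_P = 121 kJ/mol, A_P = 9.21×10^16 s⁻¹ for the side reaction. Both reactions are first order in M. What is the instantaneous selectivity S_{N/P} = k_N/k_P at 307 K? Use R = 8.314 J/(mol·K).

0.104

Since both paths have the same order in M, the concentration cancels and S_{N/P} = k_N/k_P = (A_N/A_P)·exp[(E_P−E_N)/(RT)].
(E_P−E_N)/(RT) = (121−87.7)×10³/(8.314×307) = 33300/2552 = 13.05.
k_N/k_P = (2.06×10^10/9.21×10^16)·exp(13.05) = 2.237×10^-7 × 4.635×10^5 = 0.104.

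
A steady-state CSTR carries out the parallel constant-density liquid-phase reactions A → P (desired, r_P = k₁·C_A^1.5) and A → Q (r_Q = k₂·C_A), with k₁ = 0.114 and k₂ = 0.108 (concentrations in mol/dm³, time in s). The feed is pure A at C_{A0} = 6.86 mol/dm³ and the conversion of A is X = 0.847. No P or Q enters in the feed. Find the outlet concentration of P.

Exit C_A = C_{A0}(1−X) = 6.86×0.153 = 1.050 mol/dm³.
A CSTR operates uniformly at the exit composition, giving r_P = 0.1226 and r_Q = 0.1134 (each k·C_A^n at C_A = 1.050).
Fraction of consumed A going to P: r_P/(r_P+r_Q) = 0.5196.
C_P = 0.5196·C_{A0}·X = 0.5196×6.86×0.847 = 3.02 mol/dm³.

3.02 mol/dm³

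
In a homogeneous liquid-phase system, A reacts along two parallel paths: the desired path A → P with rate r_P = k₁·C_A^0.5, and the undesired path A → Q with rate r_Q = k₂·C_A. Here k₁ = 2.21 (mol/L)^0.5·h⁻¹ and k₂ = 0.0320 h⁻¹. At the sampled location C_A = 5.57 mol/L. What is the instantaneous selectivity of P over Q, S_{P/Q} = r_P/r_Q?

S_{P/Q} = r_P/r_Q = (k₁·C_A^0.5)/(k₂·C_A) = (k₁/k₂)·C_A^-0.5.
= (2.21×5.570^0.5) / (0.0320×5.570) = 5.216/0.1782 = 29.3.
The undesired path is higher order in A, so low C_A (CSTR or dilute feed) favours P.

29.3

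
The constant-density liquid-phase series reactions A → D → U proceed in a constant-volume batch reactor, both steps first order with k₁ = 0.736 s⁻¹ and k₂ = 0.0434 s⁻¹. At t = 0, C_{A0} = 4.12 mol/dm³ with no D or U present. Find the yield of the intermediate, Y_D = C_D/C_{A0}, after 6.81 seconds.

Solving the coupled first-order balances gives C_D(t) = [k₁/(k₂−k₁)]·C_{A0}·(e^(−k₁t) − e^(−k₂t)).
e^(−k₁t) = e^(−0.736×6.81) = e^(−5.012) = 0.006657; e^(−k₂t) = e^(−0.2956) = 0.7441.
C_D = 0.736×4.12/(0.0434−0.736) × (0.006657−0.7441) = (-4.378)×(-0.7375) = 3.229 mol/dm³.
Y_D = C_D/C_{A0} = 3.229/4.12 = 0.784.

0.784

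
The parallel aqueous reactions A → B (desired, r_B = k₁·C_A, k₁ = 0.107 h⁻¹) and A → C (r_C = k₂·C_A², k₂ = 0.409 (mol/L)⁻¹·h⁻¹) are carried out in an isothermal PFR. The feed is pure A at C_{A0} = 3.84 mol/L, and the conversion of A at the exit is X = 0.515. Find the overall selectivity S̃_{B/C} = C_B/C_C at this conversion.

C_A = C_{A0}(1−X) = 1.862 mol/L.
Along a PFR/batch, dC_B/dC_A = −r_B/(r_B+r_C) = −k₁/(k₁+k₂·C_A).
Integrating from C_{A0} to C_A: C_B = (0.107/0.409)·ln[(0.107+0.409·3.84)/(0.107+0.409·1.86)] = 0.2616·ln(1.678/0.8687) = 0.1722 mol/L.
C_C = (C_{A0}−C_A)−C_B = 1.805 mol/L; S̃_{B/C} = 0.1722/1.805 = 0.0954.

0.0954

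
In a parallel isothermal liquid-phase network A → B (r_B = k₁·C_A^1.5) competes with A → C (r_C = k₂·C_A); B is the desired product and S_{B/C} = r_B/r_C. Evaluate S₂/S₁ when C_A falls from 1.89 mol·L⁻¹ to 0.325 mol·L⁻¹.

S_{B/C} = (k₁/k₂)·C_A^0.5, so S₂/S₁ = (C_{A,2}/C_{A,1})^0.5.
= (0.325/1.89)^0.5 = (0.1720)^0.5 = 0.415.
Selectivity toward B falls as C_A falls — high-concentration operation is favoured.

0.415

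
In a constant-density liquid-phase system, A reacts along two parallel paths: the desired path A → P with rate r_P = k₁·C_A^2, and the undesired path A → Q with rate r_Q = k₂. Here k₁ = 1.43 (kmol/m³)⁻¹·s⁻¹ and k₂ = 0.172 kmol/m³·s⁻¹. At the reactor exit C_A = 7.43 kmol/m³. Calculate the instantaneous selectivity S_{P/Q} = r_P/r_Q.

459

S_{P/Q} = r_P/r_Q = (k₁·C_A^2)/(k₂) = (k₁/k₂)·C_A^2.
= (1.43×7.430^2) / (0.172) = 78.94/0.1720 = 459.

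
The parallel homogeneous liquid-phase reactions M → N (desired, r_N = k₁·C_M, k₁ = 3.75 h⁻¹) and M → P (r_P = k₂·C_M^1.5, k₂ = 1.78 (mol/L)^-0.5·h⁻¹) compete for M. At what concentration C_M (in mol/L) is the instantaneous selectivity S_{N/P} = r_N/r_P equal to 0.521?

16.4 mol/L

S_{N/P} = (k₁/k₂)·C_M^-0.5 ⇒ C_M = (S·k₂/k₁)^(-2).
= (0.521×1.78/3.75)^(-2) = (0.2473)^(-2) = 16.4 mol/L.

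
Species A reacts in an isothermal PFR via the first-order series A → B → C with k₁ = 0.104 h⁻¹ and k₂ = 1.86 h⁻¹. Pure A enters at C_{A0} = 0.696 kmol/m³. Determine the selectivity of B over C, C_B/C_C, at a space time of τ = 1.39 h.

The intermediate concentration in a first-order A→B→C sequence is C_B = k₁C_{A0}(e^(−k₁τ) − e^(−k₂τ))/(k₂−k₁).
e^(−k₁τ) = e^(−0.104×1.39) = e^(−0.1446) = 0.8654; e^(−k₂τ) = e^(−2.585) = 0.07537.
C_B = 0.104×0.696/(1.86−0.104) × (0.8654−0.07537) = 0.04122×0.7900 = 0.03257 kmol/m³.
C_A = C_{A0}e^(−k₁τ) = 0.6023 kmol/m³, so C_C = C_{A0}−C_A−C_B = 0.06111 kmol/m³; C_B/C_C = 0.533.

0.533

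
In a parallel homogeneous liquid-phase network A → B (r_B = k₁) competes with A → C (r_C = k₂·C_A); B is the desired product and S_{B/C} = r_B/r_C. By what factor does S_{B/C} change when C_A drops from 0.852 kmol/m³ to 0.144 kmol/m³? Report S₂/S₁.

5.92

S_{B/C} = (k₁/k₂)·C_A⁻¹, so S₂/S₁ = (C_{A,2}/C_{A,1})⁻¹.
= 0.852/0.144 = 5.92.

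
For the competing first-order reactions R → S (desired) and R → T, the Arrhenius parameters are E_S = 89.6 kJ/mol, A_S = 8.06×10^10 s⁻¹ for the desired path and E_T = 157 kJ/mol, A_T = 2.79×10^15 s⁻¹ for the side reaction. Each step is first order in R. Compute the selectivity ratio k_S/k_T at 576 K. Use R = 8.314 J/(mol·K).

37.4

Since both paths have the same order in R, the concentration cancels and S_{S/T} = k_S/k_T = (A_S/A_T)·exp[(E_T−E_S)/(RT)].
(E_T−E_S)/(RT) = (157−89.6)×10³/(8.314×576) = 67400/4789 = 14.07.
k_S/k_T = (8.06×10^10/2.79×10^15)·exp(14.07) = 2.889×10^-5 × 1.295×10^6 = 37.4.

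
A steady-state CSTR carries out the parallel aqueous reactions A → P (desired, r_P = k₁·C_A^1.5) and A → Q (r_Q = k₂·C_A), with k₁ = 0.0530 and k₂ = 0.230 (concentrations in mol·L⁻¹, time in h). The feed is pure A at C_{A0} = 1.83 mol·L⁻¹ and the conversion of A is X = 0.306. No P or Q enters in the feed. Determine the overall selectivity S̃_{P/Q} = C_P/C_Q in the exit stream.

0.260

Exit C_A = C_{A0}(1−X) = 1.83×0.694 = 1.270 mol·L⁻¹.
Rates in a CSTR are evaluated at the outlet concentration: r_P = 0.0530×1.270^1.5 = 0.07586, r_Q = 0.230×1.270 = 0.2921.
Overall selectivity = C_P/C_Q = r_Pτ/(r_Qτ) = r_P/r_Q = 0.260.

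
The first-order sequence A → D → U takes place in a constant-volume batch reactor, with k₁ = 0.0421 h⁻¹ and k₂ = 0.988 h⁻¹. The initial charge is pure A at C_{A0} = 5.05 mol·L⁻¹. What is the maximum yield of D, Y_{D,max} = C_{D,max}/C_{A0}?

For a first-order series the maximum intermediate yield is C_{D,max}/C_{A0} = (k₁/k₂)^[k₂/(k₂−k₁)].
= (0.0421/0.988)^(0.988/(0.988−0.0421)) = (0.04261)^(1.045) = 0.03703.

0.0370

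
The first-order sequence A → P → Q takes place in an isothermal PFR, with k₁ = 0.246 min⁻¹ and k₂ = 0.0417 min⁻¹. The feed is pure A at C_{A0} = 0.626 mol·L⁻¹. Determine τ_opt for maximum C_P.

The intermediate peaks when r₁ = r₂, i.e. k₁e^(−k₁τ) = k₂e^(−k₂τ), giving τ_opt = ln(k₂/k₁)/(k₂−k₁).
= ln(0.0417/0.246)/(0.0417−0.246) = ln(0.1695)/-0.2043 = -1.775/-0.2043 = 8.69 min.

8.69 min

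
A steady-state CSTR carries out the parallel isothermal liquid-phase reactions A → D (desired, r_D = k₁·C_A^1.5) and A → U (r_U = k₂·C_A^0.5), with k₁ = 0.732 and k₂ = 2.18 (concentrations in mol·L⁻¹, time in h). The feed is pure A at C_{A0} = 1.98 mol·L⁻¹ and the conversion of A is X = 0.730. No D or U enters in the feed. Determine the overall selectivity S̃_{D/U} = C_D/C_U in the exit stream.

Exit C_A = C_{A0}(1−X) = 1.98×0.270 = 0.5346 mol·L⁻¹.
A CSTR operates uniformly at the exit composition, giving r_D = 0.2861 and r_U = 1.594 (each k·C_A^n at C_A = 0.5346).
Overall selectivity = C_D/C_U = r_Dτ/(r_Uτ) = r_D/r_U = 0.180.

0.180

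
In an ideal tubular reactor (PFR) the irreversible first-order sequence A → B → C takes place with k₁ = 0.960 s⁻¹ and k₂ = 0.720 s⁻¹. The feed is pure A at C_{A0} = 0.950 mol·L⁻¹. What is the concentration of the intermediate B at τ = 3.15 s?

Solving the coupled first-order balances gives C_B(τ) = [k₁/(k₂−k₁)]·C_{A0}·(e^(−k₁τ) − e^(−k₂τ)).
e^(−k₁τ) = e^(−0.960×3.15) = e^(−3.024) = 0.04861; e^(−k₂τ) = e^(−2.268) = 0.1035.
C_B = 0.960×0.950/(0.720−0.960) × (0.04861−0.1035) = (-3.800)×(-0.05491) = 0.2087 mol·L⁻¹.

0.209 mol·L⁻¹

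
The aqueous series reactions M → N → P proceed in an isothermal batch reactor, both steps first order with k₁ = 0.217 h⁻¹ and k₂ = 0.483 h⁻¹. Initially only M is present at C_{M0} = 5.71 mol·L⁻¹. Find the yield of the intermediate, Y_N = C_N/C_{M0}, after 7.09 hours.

0.149

For first-order series with pure M initially, C_N(t) = k₁C_{M0}/(k₂−k₁)·(e^(−k₁t) − e^(−k₂t)).
e^(−k₁t) = e^(−0.217×7.09) = e^(−1.539) = 0.2147; e^(−k₂t) = e^(−3.424) = 0.03257.
C_N = 0.217×5.71/(0.483−0.217) × (0.2147−0.03257) = 4.658×0.1821 = 0.8484 mol·L⁻¹.
Y_N = C_N/C_{M0} = 0.8484/5.71 = 0.149.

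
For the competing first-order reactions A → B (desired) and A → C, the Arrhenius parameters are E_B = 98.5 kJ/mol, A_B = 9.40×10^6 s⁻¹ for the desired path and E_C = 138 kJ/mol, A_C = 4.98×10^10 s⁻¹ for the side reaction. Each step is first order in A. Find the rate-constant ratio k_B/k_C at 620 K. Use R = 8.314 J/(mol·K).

0.402

k_B/k_C = (A_B/A_C)·exp[−(E_B−E_C)/(RT)] = (A_B/A_C)·exp[(E_C−E_B)/(RT)].
(E_C−E_B)/(RT) = (138−98.5)×10³/(8.314×620) = 39500/5155 = 7.663.
k_B/k_C = (9.40×10^6/4.98×10^10)·exp(7.663) = 1.888×10^-4 × 2128 = 0.402.
Since E_B < E_C, lowering the temperature improves selectivity toward B.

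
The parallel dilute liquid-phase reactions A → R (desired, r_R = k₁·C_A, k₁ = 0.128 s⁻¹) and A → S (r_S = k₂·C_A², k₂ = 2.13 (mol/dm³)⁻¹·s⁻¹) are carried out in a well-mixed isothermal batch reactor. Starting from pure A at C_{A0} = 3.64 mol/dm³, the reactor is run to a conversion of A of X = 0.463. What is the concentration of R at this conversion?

C_A = C_{A0}(1−X) = 1.955 mol/dm³.
Along a PFR/batch, dC_R/dC_A = −r_R/(r_R+r_S) = −k₁/(k₁+k₂·C_A).
Integrating from C_{A0} to C_A: C_R = (0.128/2.13)·ln[(0.128+2.13·3.64)/(0.128+2.13·1.95)] = 0.06009·ln(7.881/4.291) = 0.03653 mol/dm³.

0.0365 mol/dm³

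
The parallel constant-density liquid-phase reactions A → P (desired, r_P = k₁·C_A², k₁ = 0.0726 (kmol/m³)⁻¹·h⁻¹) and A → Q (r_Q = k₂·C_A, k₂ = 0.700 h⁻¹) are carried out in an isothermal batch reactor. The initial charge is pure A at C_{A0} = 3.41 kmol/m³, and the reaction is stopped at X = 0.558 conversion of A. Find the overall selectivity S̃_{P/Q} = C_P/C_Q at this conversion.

0.252

C_A = C_{A0}(1−X) = 1.507 kmol/m³.
Along a PFR/batch, dC_Q/dC_A = −r_Q/(r_P+r_Q) = −k₂/(k₂+k₁·C_A).
Integrating from C_{A0} to C_A: C_Q = (0.700/0.0726)·ln[(0.700+0.0726·3.41)/(0.700+0.0726·1.51)] = 9.642·ln(0.9476/0.8094) = 1.519 kmol/m³.
Then C_P = (C_{A0}−C_A) − C_Q = 1.903 − 1.519 = 0.3835 kmol/m³.
S̃_{P/Q} = C_P/C_Q = 0.3835/1.519 = 0.252.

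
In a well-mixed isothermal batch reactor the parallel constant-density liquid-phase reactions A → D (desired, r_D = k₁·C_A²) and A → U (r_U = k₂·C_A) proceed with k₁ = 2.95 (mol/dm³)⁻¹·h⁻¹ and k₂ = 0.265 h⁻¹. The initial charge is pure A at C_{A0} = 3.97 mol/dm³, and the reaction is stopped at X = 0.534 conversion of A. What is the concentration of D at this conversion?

C_A = C_{A0}(1−X) = 1.850 mol/dm³.
Along a PFR/batch, dC_U/dC_A = −r_U/(r_D+r_U) = −k₂/(k₂+k₁·C_A).
Integrating from C_{A0} to C_A: C_U = (0.265/2.95)·ln[(0.265+2.95·3.97)/(0.265+2.95·1.85)] = 0.08983·ln(11.98/5.723) = 0.06634 mol/dm³.
Then C_D = (C_{A0}−C_A) − C_U = 2.120 − 0.06634 = 2.054 mol/dm³.

2.05 mol/dm³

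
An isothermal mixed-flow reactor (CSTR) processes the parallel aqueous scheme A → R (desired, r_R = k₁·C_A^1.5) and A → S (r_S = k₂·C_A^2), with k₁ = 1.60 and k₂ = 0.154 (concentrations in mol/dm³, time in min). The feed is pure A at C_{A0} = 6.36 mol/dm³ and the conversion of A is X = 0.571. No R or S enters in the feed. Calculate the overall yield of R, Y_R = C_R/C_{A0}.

Exit C_A = C_{A0}(1−X) = 6.36×0.429 = 2.728 mol/dm³.
Rates in a CSTR are evaluated at the outlet concentration: r_R = 1.60×2.728^1.5 = 7.211, r_S = 0.154×2.728^2 = 1.146.
Fraction of consumed A going to R: r_R/(r_R+r_S) = 0.8628.
C_R = 0.8628·C_{A0}·X = 0.8628×6.36×0.571 = 3.13 mol/dm³; Y_R = C_R/C_{A0} = 0.493.

0.493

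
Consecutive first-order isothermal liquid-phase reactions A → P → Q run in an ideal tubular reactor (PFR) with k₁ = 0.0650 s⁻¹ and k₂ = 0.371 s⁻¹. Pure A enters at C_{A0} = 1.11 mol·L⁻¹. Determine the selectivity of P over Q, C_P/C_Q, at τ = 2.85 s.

1.55

Solving the coupled first-order balances gives C_P(τ) = [k₁/(k₂−k₁)]·C_{A0}·(e^(−k₁τ) − e^(−k₂τ)).
e^(−k₁τ) = e^(−0.0650×2.85) = e^(−0.1853) = 0.8309; e^(−k₂τ) = e^(−1.057) = 0.3474.
C_P = 0.0650×1.11/(0.371−0.0650) × (0.8309−0.3474) = 0.2358×0.4835 = 0.1140 mol·L⁻¹.
C_A = C_{A0}e^(−k₁τ) = 0.9223 mol·L⁻¹, so C_Q = C_{A0}−C_A−C_P = 0.07370 mol·L⁻¹; C_P/C_Q = 1.55.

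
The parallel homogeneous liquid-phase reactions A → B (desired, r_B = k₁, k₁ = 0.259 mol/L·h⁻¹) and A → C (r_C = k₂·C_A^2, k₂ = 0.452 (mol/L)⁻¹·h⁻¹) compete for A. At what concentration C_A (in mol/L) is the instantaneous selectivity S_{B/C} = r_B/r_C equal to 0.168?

1.85 mol/L

S_{B/C} = (k₁/k₂)·C_A^-2 ⇒ C_A = (S·k₂/k₁)^(-0.5).
= (0.168×0.452/0.259)^(-0.5) = (0.2932)^(-0.5) = 1.85 mol/L.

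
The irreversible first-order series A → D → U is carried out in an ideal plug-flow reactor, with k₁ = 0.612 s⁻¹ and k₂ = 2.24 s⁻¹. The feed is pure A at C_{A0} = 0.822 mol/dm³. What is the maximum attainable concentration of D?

0.138 mol/dm³

At the optimum, C_{D,max}/C_{A0} = (k₁/k₂)^[k₂/(k₂−k₁)].
= (0.612/2.24)^(2.24/(2.24−0.612)) = (0.2732)^(1.376) = 0.1678.
C_{D,max} = 0.1678×0.822 = 0.138 mol/dm³.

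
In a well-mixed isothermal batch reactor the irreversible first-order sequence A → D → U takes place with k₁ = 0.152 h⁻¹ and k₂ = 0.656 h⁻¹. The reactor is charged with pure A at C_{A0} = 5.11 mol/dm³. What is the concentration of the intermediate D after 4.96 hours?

0.666 mol/dm³

For first-order series with pure A initially, C_D(t) = k₁C_{A0}/(k₂−k₁)·(e^(−k₁t) − e^(−k₂t)).
e^(−k₁t) = e^(−0.152×4.96) = e^(−0.7539) = 0.4705; e^(−k₂t) = e^(−3.254) = 0.03863.
C_D = 0.152×5.11/(0.656−0.152) × (0.4705−0.03863) = 1.541×0.4319 = 0.6656 mol/dm³.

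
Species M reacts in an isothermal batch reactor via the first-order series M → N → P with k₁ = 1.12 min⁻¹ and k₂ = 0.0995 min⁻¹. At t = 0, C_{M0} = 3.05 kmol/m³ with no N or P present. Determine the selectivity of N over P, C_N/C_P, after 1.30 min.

For first-order series with pure M initially, C_N(t) = k₁C_{M0}/(k₂−k₁)·(e^(−k₁t) − e^(−k₂t)).
e^(−k₁t) = e^(−1.12×1.30) = e^(−1.456) = 0.2332; e^(−k₂t) = e^(−0.1294) = 0.8787.
C_N = 1.12×3.05/(0.0995−1.12) × (0.2332−0.8787) = (-3.347)×(-0.6455) = 2.161 kmol/m³.
C_M = C_{M0}e^(−k₁t) = 0.7112 kmol/m³, so C_P = C_{M0}−C_M−C_N = 0.1781 kmol/m³; C_N/C_P = 12.1.

12.1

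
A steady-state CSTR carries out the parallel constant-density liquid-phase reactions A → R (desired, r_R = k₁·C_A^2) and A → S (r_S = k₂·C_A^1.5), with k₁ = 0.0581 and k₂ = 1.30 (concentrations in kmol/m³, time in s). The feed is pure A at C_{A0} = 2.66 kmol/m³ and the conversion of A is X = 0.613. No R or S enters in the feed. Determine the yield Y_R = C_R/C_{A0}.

Exit C_A = C_{A0}(1−X) = 2.66×0.387 = 1.029 kmol/m³.
Rates in a CSTR are evaluated at the outlet concentration: r_R = 0.0581×1.029^2 = 0.06157, r_S = 1.30×1.029^1.5 = 1.358.
Fraction of consumed A going to R: r_R/(r_R+r_S) = 0.04338.
C_R = 0.04338·C_{A0}·X = 0.04338×2.66×0.613 = 0.0707 kmol/m³; Y_R = C_R/C_{A0} = 0.0266.

0.0266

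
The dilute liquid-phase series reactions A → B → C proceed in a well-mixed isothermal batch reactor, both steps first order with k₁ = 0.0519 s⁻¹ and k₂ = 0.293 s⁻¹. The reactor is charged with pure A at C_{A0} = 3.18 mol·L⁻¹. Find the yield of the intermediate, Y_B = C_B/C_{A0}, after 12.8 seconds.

The intermediate concentration in a first-order A→B→C sequence is C_B = k₁C_{A0}(e^(−k₁t) − e^(−k₂t))/(k₂−k₁).
e^(−k₁t) = e^(−0.0519×12.8) = e^(−0.6643) = 0.5146; e^(−k₂t) = e^(−3.750) = 0.02351.
C_B = 0.0519×3.18/(0.293−0.0519) × (0.5146−0.02351) = 0.6845×0.4911 = 0.3362 mol·L⁻¹.
Y_B = C_B/C_{A0} = 0.3362/3.18 = 0.106.

0.106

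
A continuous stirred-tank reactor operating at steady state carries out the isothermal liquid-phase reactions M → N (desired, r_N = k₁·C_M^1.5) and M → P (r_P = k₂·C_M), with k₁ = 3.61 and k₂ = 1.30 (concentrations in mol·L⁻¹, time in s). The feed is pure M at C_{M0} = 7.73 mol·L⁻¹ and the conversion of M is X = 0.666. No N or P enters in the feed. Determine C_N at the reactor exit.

Exit C_M = C_{M0}(1−X) = 7.73×0.334 = 2.582 mol·L⁻¹.
Rates in a CSTR are evaluated at the outlet concentration: r_N = 3.61×2.582^1.5 = 14.98, r_P = 1.30×2.582 = 3.356.
Fraction of consumed M going to N: r_N/(r_N+r_P) = 0.8169.
C_N = 0.8169·C_{M0}·X = 0.8169×7.73×0.666 = 4.21 mol·L⁻¹.

4.21 mol·L⁻¹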